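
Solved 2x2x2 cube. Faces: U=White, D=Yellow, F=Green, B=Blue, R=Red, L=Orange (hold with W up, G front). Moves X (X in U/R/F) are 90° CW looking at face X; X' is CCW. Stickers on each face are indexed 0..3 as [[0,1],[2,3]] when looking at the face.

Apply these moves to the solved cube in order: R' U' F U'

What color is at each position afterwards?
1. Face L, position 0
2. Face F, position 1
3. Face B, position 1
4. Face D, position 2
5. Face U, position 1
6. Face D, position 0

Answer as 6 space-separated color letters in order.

After move 1 (R'): R=RRRR U=WBWB F=GWGW D=YGYG B=YBYB
After move 2 (U'): U=BBWW F=OOGW R=GWRR B=RRYB L=YBOO
After move 3 (F): F=GOWO U=BBOB R=WWWR D=RGYG L=YYOG
After move 4 (U'): U=BBBO F=YYWO R=GOWR B=WWYB L=RROG
Query 1: L[0] = R
Query 2: F[1] = Y
Query 3: B[1] = W
Query 4: D[2] = Y
Query 5: U[1] = B
Query 6: D[0] = R

Answer: R Y W Y B R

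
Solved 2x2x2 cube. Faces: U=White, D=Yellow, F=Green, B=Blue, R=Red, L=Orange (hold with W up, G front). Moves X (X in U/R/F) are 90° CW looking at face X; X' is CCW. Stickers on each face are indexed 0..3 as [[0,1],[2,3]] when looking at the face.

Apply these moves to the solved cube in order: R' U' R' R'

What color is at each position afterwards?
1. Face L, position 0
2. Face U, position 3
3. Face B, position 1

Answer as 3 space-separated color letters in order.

After move 1 (R'): R=RRRR U=WBWB F=GWGW D=YGYG B=YBYB
After move 2 (U'): U=BBWW F=OOGW R=GWRR B=RRYB L=YBOO
After move 3 (R'): R=WRGR U=BYWR F=OBGW D=YOYW B=GRGB
After move 4 (R'): R=RRWG U=BGWG F=OYGR D=YBYW B=WROB
Query 1: L[0] = Y
Query 2: U[3] = G
Query 3: B[1] = R

Answer: Y G R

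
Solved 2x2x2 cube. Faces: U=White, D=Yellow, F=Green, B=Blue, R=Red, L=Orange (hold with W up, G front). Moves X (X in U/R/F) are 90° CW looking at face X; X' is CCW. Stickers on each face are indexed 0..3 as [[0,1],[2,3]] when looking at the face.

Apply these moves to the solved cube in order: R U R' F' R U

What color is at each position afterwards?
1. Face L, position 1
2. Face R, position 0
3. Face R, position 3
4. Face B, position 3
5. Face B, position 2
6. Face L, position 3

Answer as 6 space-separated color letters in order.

Answer: O W R B W G

Derivation:
After move 1 (R): R=RRRR U=WGWG F=GYGY D=YBYB B=WBWB
After move 2 (U): U=WWGG F=RRGY R=WBRR B=OOWB L=GYOO
After move 3 (R'): R=BRWR U=WWGO F=RWGG D=YRYY B=BOBB
After move 4 (F'): F=WGRG U=WWBW R=RRYR D=YOYY L=GOOG
After move 5 (R): R=YRRR U=WGBG F=WORY D=YBYB B=WOWB
After move 6 (U): U=BWGG F=YRRY R=WORR B=GOWB L=WOOG
Query 1: L[1] = O
Query 2: R[0] = W
Query 3: R[3] = R
Query 4: B[3] = B
Query 5: B[2] = W
Query 6: L[3] = G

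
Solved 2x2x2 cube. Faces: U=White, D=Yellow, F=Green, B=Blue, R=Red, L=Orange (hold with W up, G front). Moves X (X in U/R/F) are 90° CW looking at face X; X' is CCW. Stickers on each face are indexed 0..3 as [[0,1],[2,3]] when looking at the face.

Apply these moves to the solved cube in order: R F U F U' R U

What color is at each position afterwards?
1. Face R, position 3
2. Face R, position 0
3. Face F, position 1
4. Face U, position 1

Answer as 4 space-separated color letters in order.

After move 1 (R): R=RRRR U=WGWG F=GYGY D=YBYB B=WBWB
After move 2 (F): F=GGYY U=WGOO R=WRGR D=RRYB L=OYOB
After move 3 (U): U=OWOG F=WRYY R=WBGR B=OYWB L=GGOB
After move 4 (F): F=YWYR U=OWBG R=OBGR D=GWYB L=GROR
After move 5 (U'): U=WGOB F=GRYR R=YWGR B=OBWB L=OYOR
After move 6 (R): R=GYRW U=WROR F=GWYB D=GWYO B=BBGB
After move 7 (U): U=OWRR F=GYYB R=BBRW B=OYGB L=GWOR
Query 1: R[3] = W
Query 2: R[0] = B
Query 3: F[1] = Y
Query 4: U[1] = W

Answer: W B Y W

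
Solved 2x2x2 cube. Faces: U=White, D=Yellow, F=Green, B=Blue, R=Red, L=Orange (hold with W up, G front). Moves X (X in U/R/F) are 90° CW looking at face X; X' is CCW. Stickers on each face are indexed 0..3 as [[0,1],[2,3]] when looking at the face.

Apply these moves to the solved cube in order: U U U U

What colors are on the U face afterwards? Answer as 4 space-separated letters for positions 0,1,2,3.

After move 1 (U): U=WWWW F=RRGG R=BBRR B=OOBB L=GGOO
After move 2 (U): U=WWWW F=BBGG R=OORR B=GGBB L=RROO
After move 3 (U): U=WWWW F=OOGG R=GGRR B=RRBB L=BBOO
After move 4 (U): U=WWWW F=GGGG R=RRRR B=BBBB L=OOOO
Query: U face = WWWW

Answer: W W W W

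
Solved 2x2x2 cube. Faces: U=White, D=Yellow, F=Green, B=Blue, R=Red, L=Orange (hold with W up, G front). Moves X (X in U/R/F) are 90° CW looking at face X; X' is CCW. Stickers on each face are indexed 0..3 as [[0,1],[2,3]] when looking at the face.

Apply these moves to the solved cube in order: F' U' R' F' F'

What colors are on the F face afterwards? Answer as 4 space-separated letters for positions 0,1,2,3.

Answer: R G R O

Derivation:
After move 1 (F'): F=GGGG U=WWRR R=YRYR D=OOYY L=OWOW
After move 2 (U'): U=WRWR F=OWGG R=GGYR B=YRBB L=BBOW
After move 3 (R'): R=GRGY U=WBWY F=ORGR D=OWYG B=YROB
After move 4 (F'): F=RROG U=WBGG R=WROY D=BWYG L=BYOW
After move 5 (F'): F=RGRO U=WBWO R=WRBY D=YWYG L=BGOG
Query: F face = RGRO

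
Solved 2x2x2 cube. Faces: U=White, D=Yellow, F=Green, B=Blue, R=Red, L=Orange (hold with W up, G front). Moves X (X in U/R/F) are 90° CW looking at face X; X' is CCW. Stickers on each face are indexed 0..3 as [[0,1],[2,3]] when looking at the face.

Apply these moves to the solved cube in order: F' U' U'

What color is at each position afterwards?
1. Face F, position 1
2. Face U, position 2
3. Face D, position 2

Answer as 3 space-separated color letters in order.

Answer: B W Y

Derivation:
After move 1 (F'): F=GGGG U=WWRR R=YRYR D=OOYY L=OWOW
After move 2 (U'): U=WRWR F=OWGG R=GGYR B=YRBB L=BBOW
After move 3 (U'): U=RRWW F=BBGG R=OWYR B=GGBB L=YROW
Query 1: F[1] = B
Query 2: U[2] = W
Query 3: D[2] = Y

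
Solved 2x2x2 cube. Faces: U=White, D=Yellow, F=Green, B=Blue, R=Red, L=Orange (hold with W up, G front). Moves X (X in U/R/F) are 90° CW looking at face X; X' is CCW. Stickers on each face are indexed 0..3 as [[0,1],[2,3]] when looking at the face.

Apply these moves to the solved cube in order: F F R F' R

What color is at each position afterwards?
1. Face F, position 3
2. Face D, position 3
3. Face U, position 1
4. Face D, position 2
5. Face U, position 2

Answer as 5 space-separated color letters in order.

After move 1 (F): F=GGGG U=WWOO R=WRWR D=RRYY L=OYOY
After move 2 (F): F=GGGG U=WWYY R=OROR D=WWYY L=OROR
After move 3 (R): R=OORR U=WGYG F=GWGY D=WBYB B=YBWB
After move 4 (F'): F=WYGG U=WGOR R=BOWR D=RRYB L=OGOY
After move 5 (R): R=WBRO U=WYOG F=WRGB D=RWYY B=RBGB
Query 1: F[3] = B
Query 2: D[3] = Y
Query 3: U[1] = Y
Query 4: D[2] = Y
Query 5: U[2] = O

Answer: B Y Y Y O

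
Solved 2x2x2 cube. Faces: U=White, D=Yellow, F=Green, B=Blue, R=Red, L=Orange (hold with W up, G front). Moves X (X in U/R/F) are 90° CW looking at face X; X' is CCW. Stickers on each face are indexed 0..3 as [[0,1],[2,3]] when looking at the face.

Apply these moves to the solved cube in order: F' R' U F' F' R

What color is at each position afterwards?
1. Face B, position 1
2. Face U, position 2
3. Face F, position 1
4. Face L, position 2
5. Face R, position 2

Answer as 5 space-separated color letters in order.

Answer: W G B O Y

Derivation:
After move 1 (F'): F=GGGG U=WWRR R=YRYR D=OOYY L=OWOW
After move 2 (R'): R=RRYY U=WBRB F=GWGR D=OGYG B=YBOB
After move 3 (U): U=RWBB F=RRGR R=YBYY B=OWOB L=GWOW
After move 4 (F'): F=RRRG U=RWYY R=GBOY D=WWYG L=GBOB
After move 5 (F'): F=RGRR U=RWGO R=WBWY D=BBYG L=GYOY
After move 6 (R): R=WWYB U=RGGR F=RBRG D=BOYO B=OWWB
Query 1: B[1] = W
Query 2: U[2] = G
Query 3: F[1] = B
Query 4: L[2] = O
Query 5: R[2] = Y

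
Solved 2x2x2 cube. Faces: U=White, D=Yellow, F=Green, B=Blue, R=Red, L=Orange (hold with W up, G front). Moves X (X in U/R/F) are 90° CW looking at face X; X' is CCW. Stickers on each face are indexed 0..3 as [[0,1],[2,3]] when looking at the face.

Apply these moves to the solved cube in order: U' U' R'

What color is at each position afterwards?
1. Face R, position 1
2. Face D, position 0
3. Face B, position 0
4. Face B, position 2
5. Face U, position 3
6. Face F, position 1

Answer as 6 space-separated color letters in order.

Answer: R Y Y Y G W

Derivation:
After move 1 (U'): U=WWWW F=OOGG R=GGRR B=RRBB L=BBOO
After move 2 (U'): U=WWWW F=BBGG R=OORR B=GGBB L=RROO
After move 3 (R'): R=OROR U=WBWG F=BWGW D=YBYG B=YGYB
Query 1: R[1] = R
Query 2: D[0] = Y
Query 3: B[0] = Y
Query 4: B[2] = Y
Query 5: U[3] = G
Query 6: F[1] = W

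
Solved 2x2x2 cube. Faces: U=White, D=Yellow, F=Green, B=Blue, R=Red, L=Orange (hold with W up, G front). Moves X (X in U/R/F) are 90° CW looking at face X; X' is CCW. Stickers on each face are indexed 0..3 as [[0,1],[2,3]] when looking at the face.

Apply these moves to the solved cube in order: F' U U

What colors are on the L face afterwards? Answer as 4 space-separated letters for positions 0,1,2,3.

Answer: Y R O W

Derivation:
After move 1 (F'): F=GGGG U=WWRR R=YRYR D=OOYY L=OWOW
After move 2 (U): U=RWRW F=YRGG R=BBYR B=OWBB L=GGOW
After move 3 (U): U=RRWW F=BBGG R=OWYR B=GGBB L=YROW
Query: L face = YROW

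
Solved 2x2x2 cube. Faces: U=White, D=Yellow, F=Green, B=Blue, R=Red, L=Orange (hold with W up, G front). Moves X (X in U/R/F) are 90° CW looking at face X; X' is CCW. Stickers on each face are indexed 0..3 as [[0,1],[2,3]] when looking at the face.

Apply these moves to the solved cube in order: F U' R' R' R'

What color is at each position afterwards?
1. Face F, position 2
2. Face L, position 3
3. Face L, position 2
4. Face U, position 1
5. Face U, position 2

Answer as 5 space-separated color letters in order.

After move 1 (F): F=GGGG U=WWOO R=WRWR D=RRYY L=OYOY
After move 2 (U'): U=WOWO F=OYGG R=GGWR B=WRBB L=BBOY
After move 3 (R'): R=GRGW U=WBWW F=OOGO D=RYYG B=YRRB
After move 4 (R'): R=RWGG U=WRWY F=OBGW D=ROYO B=GRYB
After move 5 (R'): R=WGRG U=WYWG F=ORGY D=RBYW B=OROB
Query 1: F[2] = G
Query 2: L[3] = Y
Query 3: L[2] = O
Query 4: U[1] = Y
Query 5: U[2] = W

Answer: G Y O Y W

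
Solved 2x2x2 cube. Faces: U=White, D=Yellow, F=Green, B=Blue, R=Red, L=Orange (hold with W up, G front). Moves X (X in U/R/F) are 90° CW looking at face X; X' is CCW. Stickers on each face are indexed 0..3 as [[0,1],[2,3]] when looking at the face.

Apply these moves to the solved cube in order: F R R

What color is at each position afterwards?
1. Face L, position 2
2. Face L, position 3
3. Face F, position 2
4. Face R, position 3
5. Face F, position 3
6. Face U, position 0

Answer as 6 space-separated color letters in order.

Answer: O Y G W B W

Derivation:
After move 1 (F): F=GGGG U=WWOO R=WRWR D=RRYY L=OYOY
After move 2 (R): R=WWRR U=WGOG F=GRGY D=RBYB B=OBWB
After move 3 (R): R=RWRW U=WROY F=GBGB D=RWYO B=GBGB
Query 1: L[2] = O
Query 2: L[3] = Y
Query 3: F[2] = G
Query 4: R[3] = W
Query 5: F[3] = B
Query 6: U[0] = W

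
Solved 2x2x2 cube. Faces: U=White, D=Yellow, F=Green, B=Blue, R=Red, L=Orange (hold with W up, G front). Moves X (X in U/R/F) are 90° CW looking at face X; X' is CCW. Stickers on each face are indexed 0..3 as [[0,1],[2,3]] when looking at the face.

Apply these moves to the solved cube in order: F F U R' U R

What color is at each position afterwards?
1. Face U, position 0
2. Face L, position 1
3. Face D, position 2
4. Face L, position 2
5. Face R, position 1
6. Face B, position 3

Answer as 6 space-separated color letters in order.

After move 1 (F): F=GGGG U=WWOO R=WRWR D=RRYY L=OYOY
After move 2 (F): F=GGGG U=WWYY R=OROR D=WWYY L=OROR
After move 3 (U): U=YWYW F=ORGG R=BBOR B=ORBB L=GGOR
After move 4 (R'): R=BRBO U=YBYO F=OWGW D=WRYG B=YRWB
After move 5 (U): U=YYOB F=BRGW R=YRBO B=GGWB L=OWOR
After move 6 (R): R=BYOR U=YROW F=BRGG D=WWYG B=BGYB
Query 1: U[0] = Y
Query 2: L[1] = W
Query 3: D[2] = Y
Query 4: L[2] = O
Query 5: R[1] = Y
Query 6: B[3] = B

Answer: Y W Y O Y B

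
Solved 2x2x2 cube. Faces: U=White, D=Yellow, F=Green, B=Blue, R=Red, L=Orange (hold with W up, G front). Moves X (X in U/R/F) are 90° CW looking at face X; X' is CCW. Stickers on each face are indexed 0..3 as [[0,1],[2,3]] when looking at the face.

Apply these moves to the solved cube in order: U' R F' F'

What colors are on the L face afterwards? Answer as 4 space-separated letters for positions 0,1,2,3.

After move 1 (U'): U=WWWW F=OOGG R=GGRR B=RRBB L=BBOO
After move 2 (R): R=RGRG U=WOWG F=OYGY D=YBYR B=WRWB
After move 3 (F'): F=YYOG U=WORR R=BGYG D=BOYR L=BGOW
After move 4 (F'): F=YGYO U=WOBY R=OGBG D=GWYR L=BROR
Query: L face = BROR

Answer: B R O R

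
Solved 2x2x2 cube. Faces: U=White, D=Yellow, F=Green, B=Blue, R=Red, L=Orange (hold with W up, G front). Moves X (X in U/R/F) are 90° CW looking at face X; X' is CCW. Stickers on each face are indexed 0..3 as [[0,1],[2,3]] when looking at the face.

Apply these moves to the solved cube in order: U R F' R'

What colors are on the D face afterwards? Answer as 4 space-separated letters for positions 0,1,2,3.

After move 1 (U): U=WWWW F=RRGG R=BBRR B=OOBB L=GGOO
After move 2 (R): R=RBRB U=WRWG F=RYGY D=YBYO B=WOWB
After move 3 (F'): F=YYRG U=WRRR R=BBYB D=GOYO L=GGOW
After move 4 (R'): R=BBBY U=WWRW F=YRRR D=GYYG B=OOOB
Query: D face = GYYG

Answer: G Y Y G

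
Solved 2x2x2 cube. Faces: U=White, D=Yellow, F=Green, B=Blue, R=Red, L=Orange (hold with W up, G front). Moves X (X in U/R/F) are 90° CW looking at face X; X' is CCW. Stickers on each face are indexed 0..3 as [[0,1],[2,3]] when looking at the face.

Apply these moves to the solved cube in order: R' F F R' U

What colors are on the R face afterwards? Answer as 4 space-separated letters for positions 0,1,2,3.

After move 1 (R'): R=RRRR U=WBWB F=GWGW D=YGYG B=YBYB
After move 2 (F): F=GGWW U=WBOO R=WRBR D=RRYG L=OYOG
After move 3 (F): F=WGWG U=WBGY R=OROR D=BWYG L=OROR
After move 4 (R'): R=RROO U=WYGY F=WBWY D=BGYG B=GBWB
After move 5 (U): U=GWYY F=RRWY R=GBOO B=ORWB L=WBOR
Query: R face = GBOO

Answer: G B O O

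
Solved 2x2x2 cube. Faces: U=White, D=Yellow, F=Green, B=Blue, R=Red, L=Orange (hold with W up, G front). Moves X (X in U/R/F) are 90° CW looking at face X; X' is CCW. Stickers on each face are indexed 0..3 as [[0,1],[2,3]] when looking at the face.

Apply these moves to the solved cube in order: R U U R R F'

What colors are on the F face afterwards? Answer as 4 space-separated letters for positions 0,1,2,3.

After move 1 (R): R=RRRR U=WGWG F=GYGY D=YBYB B=WBWB
After move 2 (U): U=WWGG F=RRGY R=WBRR B=OOWB L=GYOO
After move 3 (U): U=GWGW F=WBGY R=OORR B=GYWB L=RROO
After move 4 (R): R=RORO U=GBGY F=WBGB D=YWYG B=WYWB
After move 5 (R): R=RROO U=GBGB F=WWGG D=YWYW B=YYBB
After move 6 (F'): F=WGWG U=GBRO R=WRYO D=ROYW L=RBOG
Query: F face = WGWG

Answer: W G W G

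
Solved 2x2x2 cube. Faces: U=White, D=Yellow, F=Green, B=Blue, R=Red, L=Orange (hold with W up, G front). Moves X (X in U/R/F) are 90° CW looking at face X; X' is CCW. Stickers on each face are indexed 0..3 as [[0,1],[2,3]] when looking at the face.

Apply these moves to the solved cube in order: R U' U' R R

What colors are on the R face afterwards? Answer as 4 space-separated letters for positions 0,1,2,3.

After move 1 (R): R=RRRR U=WGWG F=GYGY D=YBYB B=WBWB
After move 2 (U'): U=GGWW F=OOGY R=GYRR B=RRWB L=WBOO
After move 3 (U'): U=GWGW F=WBGY R=OORR B=GYWB L=RROO
After move 4 (R): R=RORO U=GBGY F=WBGB D=YWYG B=WYWB
After move 5 (R): R=RROO U=GBGB F=WWGG D=YWYW B=YYBB
Query: R face = RROO

Answer: R R O O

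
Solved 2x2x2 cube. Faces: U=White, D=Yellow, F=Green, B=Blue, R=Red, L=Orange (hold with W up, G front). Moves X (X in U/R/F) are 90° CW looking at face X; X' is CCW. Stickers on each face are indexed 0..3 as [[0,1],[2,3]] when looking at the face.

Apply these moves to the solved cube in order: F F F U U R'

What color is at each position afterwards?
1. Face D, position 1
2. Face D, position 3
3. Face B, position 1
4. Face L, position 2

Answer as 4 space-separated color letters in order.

After move 1 (F): F=GGGG U=WWOO R=WRWR D=RRYY L=OYOY
After move 2 (F): F=GGGG U=WWYY R=OROR D=WWYY L=OROR
After move 3 (F): F=GGGG U=WWRR R=YRYR D=OOYY L=OWOW
After move 4 (U): U=RWRW F=YRGG R=BBYR B=OWBB L=GGOW
After move 5 (U): U=RRWW F=BBGG R=OWYR B=GGBB L=YROW
After move 6 (R'): R=WROY U=RBWG F=BRGW D=OBYG B=YGOB
Query 1: D[1] = B
Query 2: D[3] = G
Query 3: B[1] = G
Query 4: L[2] = O

Answer: B G G O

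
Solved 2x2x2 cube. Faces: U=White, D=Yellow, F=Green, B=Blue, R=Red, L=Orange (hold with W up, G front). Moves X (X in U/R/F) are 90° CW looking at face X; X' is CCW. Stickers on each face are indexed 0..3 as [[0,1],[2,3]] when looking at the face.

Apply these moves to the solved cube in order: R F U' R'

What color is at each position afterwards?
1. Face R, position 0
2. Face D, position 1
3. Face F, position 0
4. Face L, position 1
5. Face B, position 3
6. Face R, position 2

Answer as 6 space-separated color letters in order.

Answer: G Y O B B G

Derivation:
After move 1 (R): R=RRRR U=WGWG F=GYGY D=YBYB B=WBWB
After move 2 (F): F=GGYY U=WGOO R=WRGR D=RRYB L=OYOB
After move 3 (U'): U=GOWO F=OYYY R=GGGR B=WRWB L=WBOB
After move 4 (R'): R=GRGG U=GWWW F=OOYO D=RYYY B=BRRB
Query 1: R[0] = G
Query 2: D[1] = Y
Query 3: F[0] = O
Query 4: L[1] = B
Query 5: B[3] = B
Query 6: R[2] = G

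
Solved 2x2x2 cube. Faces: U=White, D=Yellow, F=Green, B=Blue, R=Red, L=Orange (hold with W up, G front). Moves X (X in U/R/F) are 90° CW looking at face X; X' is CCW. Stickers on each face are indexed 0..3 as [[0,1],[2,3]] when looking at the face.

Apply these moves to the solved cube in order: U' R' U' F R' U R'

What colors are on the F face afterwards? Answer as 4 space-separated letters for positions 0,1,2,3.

After move 1 (U'): U=WWWW F=OOGG R=GGRR B=RRBB L=BBOO
After move 2 (R'): R=GRGR U=WBWR F=OWGW D=YOYG B=YRYB
After move 3 (U'): U=BRWW F=BBGW R=OWGR B=GRYB L=YROO
After move 4 (F): F=GBWB U=BROR R=WWWR D=GOYG L=YYOO
After move 5 (R'): R=WRWW U=BYOG F=GRWR D=GBYB B=GROB
After move 6 (U): U=OBGY F=WRWR R=GRWW B=YYOB L=GROO
After move 7 (R'): R=RWGW U=OOGY F=WBWY D=GRYR B=BYBB
Query: F face = WBWY

Answer: W B W Y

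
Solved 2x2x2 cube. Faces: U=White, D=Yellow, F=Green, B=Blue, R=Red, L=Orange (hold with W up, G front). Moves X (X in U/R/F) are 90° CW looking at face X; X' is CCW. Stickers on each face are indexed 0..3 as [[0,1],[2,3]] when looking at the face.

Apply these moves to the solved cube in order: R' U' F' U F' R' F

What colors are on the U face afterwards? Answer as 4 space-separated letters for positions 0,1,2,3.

After move 1 (R'): R=RRRR U=WBWB F=GWGW D=YGYG B=YBYB
After move 2 (U'): U=BBWW F=OOGW R=GWRR B=RRYB L=YBOO
After move 3 (F'): F=OWOG U=BBGR R=GWYR D=BOYG L=YWOW
After move 4 (U): U=GBRB F=GWOG R=RRYR B=YWYB L=OWOW
After move 5 (F'): F=WGGO U=GBRY R=ORBR D=WWYG L=OBOR
After move 6 (R'): R=RROB U=GYRY F=WBGY D=WGYO B=GWWB
After move 7 (F): F=GWYB U=GYRB R=RRYB D=ORYO L=OWOG
Query: U face = GYRB

Answer: G Y R B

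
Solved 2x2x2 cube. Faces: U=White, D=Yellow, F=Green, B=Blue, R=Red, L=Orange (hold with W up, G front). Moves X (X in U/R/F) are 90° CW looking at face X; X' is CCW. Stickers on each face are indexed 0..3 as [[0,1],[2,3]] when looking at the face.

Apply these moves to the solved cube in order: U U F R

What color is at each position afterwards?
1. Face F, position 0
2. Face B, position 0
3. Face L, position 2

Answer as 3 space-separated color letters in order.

Answer: G R O

Derivation:
After move 1 (U): U=WWWW F=RRGG R=BBRR B=OOBB L=GGOO
After move 2 (U): U=WWWW F=BBGG R=OORR B=GGBB L=RROO
After move 3 (F): F=GBGB U=WWOR R=WOWR D=ROYY L=RYOY
After move 4 (R): R=WWRO U=WBOB F=GOGY D=RBYG B=RGWB
Query 1: F[0] = G
Query 2: B[0] = R
Query 3: L[2] = O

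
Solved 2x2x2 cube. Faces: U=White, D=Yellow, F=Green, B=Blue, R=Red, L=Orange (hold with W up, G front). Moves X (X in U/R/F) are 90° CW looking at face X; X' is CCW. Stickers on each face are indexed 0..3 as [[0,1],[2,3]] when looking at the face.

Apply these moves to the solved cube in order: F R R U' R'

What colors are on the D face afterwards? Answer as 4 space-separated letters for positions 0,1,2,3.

Answer: R Y Y B

Derivation:
After move 1 (F): F=GGGG U=WWOO R=WRWR D=RRYY L=OYOY
After move 2 (R): R=WWRR U=WGOG F=GRGY D=RBYB B=OBWB
After move 3 (R): R=RWRW U=WROY F=GBGB D=RWYO B=GBGB
After move 4 (U'): U=RYWO F=OYGB R=GBRW B=RWGB L=GBOY
After move 5 (R'): R=BWGR U=RGWR F=OYGO D=RYYB B=OWWB
Query: D face = RYYB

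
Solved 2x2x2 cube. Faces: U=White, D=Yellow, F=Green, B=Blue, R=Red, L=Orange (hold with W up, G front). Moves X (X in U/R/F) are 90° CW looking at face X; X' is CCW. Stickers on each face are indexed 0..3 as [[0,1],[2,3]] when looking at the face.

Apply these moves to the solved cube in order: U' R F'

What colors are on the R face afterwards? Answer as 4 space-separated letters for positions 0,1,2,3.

Answer: B G Y G

Derivation:
After move 1 (U'): U=WWWW F=OOGG R=GGRR B=RRBB L=BBOO
After move 2 (R): R=RGRG U=WOWG F=OYGY D=YBYR B=WRWB
After move 3 (F'): F=YYOG U=WORR R=BGYG D=BOYR L=BGOW
Query: R face = BGYG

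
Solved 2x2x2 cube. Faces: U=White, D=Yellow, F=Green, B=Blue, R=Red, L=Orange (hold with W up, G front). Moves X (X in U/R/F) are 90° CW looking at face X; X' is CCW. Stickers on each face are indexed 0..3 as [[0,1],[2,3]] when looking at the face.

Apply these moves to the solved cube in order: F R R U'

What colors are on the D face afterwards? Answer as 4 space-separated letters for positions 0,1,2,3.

After move 1 (F): F=GGGG U=WWOO R=WRWR D=RRYY L=OYOY
After move 2 (R): R=WWRR U=WGOG F=GRGY D=RBYB B=OBWB
After move 3 (R): R=RWRW U=WROY F=GBGB D=RWYO B=GBGB
After move 4 (U'): U=RYWO F=OYGB R=GBRW B=RWGB L=GBOY
Query: D face = RWYO

Answer: R W Y O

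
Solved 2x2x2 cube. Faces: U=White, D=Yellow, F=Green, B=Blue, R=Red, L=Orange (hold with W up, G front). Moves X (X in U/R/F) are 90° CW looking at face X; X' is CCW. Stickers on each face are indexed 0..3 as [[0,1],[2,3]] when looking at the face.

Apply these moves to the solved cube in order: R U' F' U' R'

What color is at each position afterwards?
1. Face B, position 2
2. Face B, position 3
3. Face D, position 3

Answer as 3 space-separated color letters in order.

After move 1 (R): R=RRRR U=WGWG F=GYGY D=YBYB B=WBWB
After move 2 (U'): U=GGWW F=OOGY R=GYRR B=RRWB L=WBOO
After move 3 (F'): F=OYOG U=GGGR R=BYYR D=BOYB L=WWOW
After move 4 (U'): U=GRGG F=WWOG R=OYYR B=BYWB L=RROW
After move 5 (R'): R=YROY U=GWGB F=WROG D=BWYG B=BYOB
Query 1: B[2] = O
Query 2: B[3] = B
Query 3: D[3] = G

Answer: O B G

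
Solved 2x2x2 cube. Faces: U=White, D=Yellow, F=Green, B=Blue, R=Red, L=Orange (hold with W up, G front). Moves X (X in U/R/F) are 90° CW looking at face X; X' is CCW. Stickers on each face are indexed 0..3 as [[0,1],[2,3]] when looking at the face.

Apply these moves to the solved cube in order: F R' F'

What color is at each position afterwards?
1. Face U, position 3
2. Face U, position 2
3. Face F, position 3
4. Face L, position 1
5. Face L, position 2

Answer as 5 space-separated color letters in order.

After move 1 (F): F=GGGG U=WWOO R=WRWR D=RRYY L=OYOY
After move 2 (R'): R=RRWW U=WBOB F=GWGO D=RGYG B=YBRB
After move 3 (F'): F=WOGG U=WBRW R=GRRW D=YYYG L=OBOO
Query 1: U[3] = W
Query 2: U[2] = R
Query 3: F[3] = G
Query 4: L[1] = B
Query 5: L[2] = O

Answer: W R G B O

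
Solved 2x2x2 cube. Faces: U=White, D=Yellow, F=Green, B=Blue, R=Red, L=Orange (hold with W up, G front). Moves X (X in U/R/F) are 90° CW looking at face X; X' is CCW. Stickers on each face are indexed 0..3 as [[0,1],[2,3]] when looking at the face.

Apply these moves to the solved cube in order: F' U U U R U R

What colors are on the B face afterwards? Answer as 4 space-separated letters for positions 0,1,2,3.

Answer: W B W B

Derivation:
After move 1 (F'): F=GGGG U=WWRR R=YRYR D=OOYY L=OWOW
After move 2 (U): U=RWRW F=YRGG R=BBYR B=OWBB L=GGOW
After move 3 (U): U=RRWW F=BBGG R=OWYR B=GGBB L=YROW
After move 4 (U): U=WRWR F=OWGG R=GGYR B=YRBB L=BBOW
After move 5 (R): R=YGRG U=WWWG F=OOGY D=OBYY B=RRRB
After move 6 (U): U=WWGW F=YGGY R=RRRG B=BBRB L=OOOW
After move 7 (R): R=RRGR U=WGGY F=YBGY D=ORYB B=WBWB
Query: B face = WBWB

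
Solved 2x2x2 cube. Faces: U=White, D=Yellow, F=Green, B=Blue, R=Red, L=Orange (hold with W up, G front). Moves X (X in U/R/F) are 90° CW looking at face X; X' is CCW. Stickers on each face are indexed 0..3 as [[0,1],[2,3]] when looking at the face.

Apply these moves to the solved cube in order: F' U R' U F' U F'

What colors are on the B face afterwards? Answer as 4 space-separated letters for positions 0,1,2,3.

After move 1 (F'): F=GGGG U=WWRR R=YRYR D=OOYY L=OWOW
After move 2 (U): U=RWRW F=YRGG R=BBYR B=OWBB L=GGOW
After move 3 (R'): R=BRBY U=RBRO F=YWGW D=ORYG B=YWOB
After move 4 (U): U=RROB F=BRGW R=YWBY B=GGOB L=YWOW
After move 5 (F'): F=RWBG U=RRYB R=RWOY D=WWYG L=YBOO
After move 6 (U): U=YRBR F=RWBG R=GGOY B=YBOB L=RWOO
After move 7 (F'): F=WGRB U=YRGO R=WGWY D=WOYG L=RROB
Query: B face = YBOB

Answer: Y B O B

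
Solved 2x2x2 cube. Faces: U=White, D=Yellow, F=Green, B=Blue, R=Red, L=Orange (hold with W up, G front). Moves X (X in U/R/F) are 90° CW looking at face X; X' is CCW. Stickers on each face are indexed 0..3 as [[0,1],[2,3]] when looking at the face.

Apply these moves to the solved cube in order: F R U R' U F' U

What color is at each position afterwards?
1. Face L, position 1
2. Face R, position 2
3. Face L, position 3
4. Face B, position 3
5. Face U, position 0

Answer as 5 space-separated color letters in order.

After move 1 (F): F=GGGG U=WWOO R=WRWR D=RRYY L=OYOY
After move 2 (R): R=WWRR U=WGOG F=GRGY D=RBYB B=OBWB
After move 3 (U): U=OWGG F=WWGY R=OBRR B=OYWB L=GROY
After move 4 (R'): R=BROR U=OWGO F=WWGG D=RWYY B=BYBB
After move 5 (U): U=GOOW F=BRGG R=BYOR B=GRBB L=WWOY
After move 6 (F'): F=RGBG U=GOBO R=WYRR D=WYYY L=WWOO
After move 7 (U): U=BGOO F=WYBG R=GRRR B=WWBB L=RGOO
Query 1: L[1] = G
Query 2: R[2] = R
Query 3: L[3] = O
Query 4: B[3] = B
Query 5: U[0] = B

Answer: G R O B B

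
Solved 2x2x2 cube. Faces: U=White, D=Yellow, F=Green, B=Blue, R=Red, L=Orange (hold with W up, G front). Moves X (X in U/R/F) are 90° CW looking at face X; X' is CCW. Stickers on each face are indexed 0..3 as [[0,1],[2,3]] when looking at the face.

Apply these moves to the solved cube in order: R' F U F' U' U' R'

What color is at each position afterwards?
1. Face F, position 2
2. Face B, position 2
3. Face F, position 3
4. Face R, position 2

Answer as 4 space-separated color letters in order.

Answer: W G O G

Derivation:
After move 1 (R'): R=RRRR U=WBWB F=GWGW D=YGYG B=YBYB
After move 2 (F): F=GGWW U=WBOO R=WRBR D=RRYG L=OYOG
After move 3 (U): U=OWOB F=WRWW R=YBBR B=OYYB L=GGOG
After move 4 (F'): F=RWWW U=OWYB R=RBRR D=GGYG L=GBOO
After move 5 (U'): U=WBOY F=GBWW R=RWRR B=RBYB L=OYOO
After move 6 (U'): U=BYWO F=OYWW R=GBRR B=RWYB L=RBOO
After move 7 (R'): R=BRGR U=BYWR F=OYWO D=GYYW B=GWGB
Query 1: F[2] = W
Query 2: B[2] = G
Query 3: F[3] = O
Query 4: R[2] = G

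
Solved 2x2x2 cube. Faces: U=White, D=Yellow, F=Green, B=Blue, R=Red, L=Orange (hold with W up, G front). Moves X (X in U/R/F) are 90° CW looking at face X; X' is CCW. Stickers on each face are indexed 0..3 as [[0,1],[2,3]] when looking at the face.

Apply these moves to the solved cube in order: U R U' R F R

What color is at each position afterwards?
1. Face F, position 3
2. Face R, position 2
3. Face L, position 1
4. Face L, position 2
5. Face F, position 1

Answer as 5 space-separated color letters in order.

Answer: R Y Y O R

Derivation:
After move 1 (U): U=WWWW F=RRGG R=BBRR B=OOBB L=GGOO
After move 2 (R): R=RBRB U=WRWG F=RYGY D=YBYO B=WOWB
After move 3 (U'): U=RGWW F=GGGY R=RYRB B=RBWB L=WOOO
After move 4 (R): R=RRBY U=RGWY F=GBGO D=YWYR B=WBGB
After move 5 (F): F=GGOB U=RGOO R=WRYY D=BRYR L=WYOW
After move 6 (R): R=YWYR U=RGOB F=GROR D=BGYW B=OBGB
Query 1: F[3] = R
Query 2: R[2] = Y
Query 3: L[1] = Y
Query 4: L[2] = O
Query 5: F[1] = R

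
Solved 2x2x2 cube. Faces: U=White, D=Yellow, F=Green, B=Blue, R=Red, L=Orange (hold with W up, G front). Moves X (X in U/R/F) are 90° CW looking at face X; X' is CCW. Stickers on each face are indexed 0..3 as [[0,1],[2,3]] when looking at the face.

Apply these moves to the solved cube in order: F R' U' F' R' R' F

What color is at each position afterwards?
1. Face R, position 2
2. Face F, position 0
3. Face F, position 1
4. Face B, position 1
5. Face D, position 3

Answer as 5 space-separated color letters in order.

After move 1 (F): F=GGGG U=WWOO R=WRWR D=RRYY L=OYOY
After move 2 (R'): R=RRWW U=WBOB F=GWGO D=RGYG B=YBRB
After move 3 (U'): U=BBWO F=OYGO R=GWWW B=RRRB L=YBOY
After move 4 (F'): F=YOOG U=BBGW R=GWRW D=BYYG L=YOOW
After move 5 (R'): R=WWGR U=BRGR F=YBOW D=BOYG B=GRYB
After move 6 (R'): R=WRWG U=BYGG F=YROR D=BBYW B=GROB
After move 7 (F): F=OYRR U=BYWO R=GRGG D=WWYW L=YBOB
Query 1: R[2] = G
Query 2: F[0] = O
Query 3: F[1] = Y
Query 4: B[1] = R
Query 5: D[3] = W

Answer: G O Y R W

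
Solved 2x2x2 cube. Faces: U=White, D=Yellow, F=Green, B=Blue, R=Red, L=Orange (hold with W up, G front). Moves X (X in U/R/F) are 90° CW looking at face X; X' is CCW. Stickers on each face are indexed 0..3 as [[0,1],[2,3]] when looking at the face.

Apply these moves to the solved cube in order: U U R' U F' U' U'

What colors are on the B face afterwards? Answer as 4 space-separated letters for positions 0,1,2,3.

After move 1 (U): U=WWWW F=RRGG R=BBRR B=OOBB L=GGOO
After move 2 (U): U=WWWW F=BBGG R=OORR B=GGBB L=RROO
After move 3 (R'): R=OROR U=WBWG F=BWGW D=YBYG B=YGYB
After move 4 (U): U=WWGB F=ORGW R=YGOR B=RRYB L=BWOO
After move 5 (F'): F=RWOG U=WWYO R=BGYR D=WOYG L=BBOG
After move 6 (U'): U=WOWY F=BBOG R=RWYR B=BGYB L=RROG
After move 7 (U'): U=OYWW F=RROG R=BBYR B=RWYB L=BGOG
Query: B face = RWYB

Answer: R W Y B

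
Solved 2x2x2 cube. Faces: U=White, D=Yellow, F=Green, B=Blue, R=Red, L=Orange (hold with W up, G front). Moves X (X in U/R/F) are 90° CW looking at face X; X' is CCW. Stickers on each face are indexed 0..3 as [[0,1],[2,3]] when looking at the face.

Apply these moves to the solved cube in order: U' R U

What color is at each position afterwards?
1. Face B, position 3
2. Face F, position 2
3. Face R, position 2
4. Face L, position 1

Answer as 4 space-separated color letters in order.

After move 1 (U'): U=WWWW F=OOGG R=GGRR B=RRBB L=BBOO
After move 2 (R): R=RGRG U=WOWG F=OYGY D=YBYR B=WRWB
After move 3 (U): U=WWGO F=RGGY R=WRRG B=BBWB L=OYOO
Query 1: B[3] = B
Query 2: F[2] = G
Query 3: R[2] = R
Query 4: L[1] = Y

Answer: B G R Y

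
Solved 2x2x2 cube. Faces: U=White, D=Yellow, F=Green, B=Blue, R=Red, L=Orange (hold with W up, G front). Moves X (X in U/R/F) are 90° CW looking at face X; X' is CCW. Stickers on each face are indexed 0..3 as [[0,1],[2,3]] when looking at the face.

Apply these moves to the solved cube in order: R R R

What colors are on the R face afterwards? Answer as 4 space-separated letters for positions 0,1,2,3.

Answer: R R R R

Derivation:
After move 1 (R): R=RRRR U=WGWG F=GYGY D=YBYB B=WBWB
After move 2 (R): R=RRRR U=WYWY F=GBGB D=YWYW B=GBGB
After move 3 (R): R=RRRR U=WBWB F=GWGW D=YGYG B=YBYB
Query: R face = RRRR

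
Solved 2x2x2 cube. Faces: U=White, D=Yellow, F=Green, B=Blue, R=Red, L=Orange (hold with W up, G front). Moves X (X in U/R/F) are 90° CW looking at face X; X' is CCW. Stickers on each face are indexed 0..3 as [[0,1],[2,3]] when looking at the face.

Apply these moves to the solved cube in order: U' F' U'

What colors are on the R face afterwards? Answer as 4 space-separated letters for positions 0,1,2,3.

After move 1 (U'): U=WWWW F=OOGG R=GGRR B=RRBB L=BBOO
After move 2 (F'): F=OGOG U=WWGR R=YGYR D=BOYY L=BWOW
After move 3 (U'): U=WRWG F=BWOG R=OGYR B=YGBB L=RROW
Query: R face = OGYR

Answer: O G Y R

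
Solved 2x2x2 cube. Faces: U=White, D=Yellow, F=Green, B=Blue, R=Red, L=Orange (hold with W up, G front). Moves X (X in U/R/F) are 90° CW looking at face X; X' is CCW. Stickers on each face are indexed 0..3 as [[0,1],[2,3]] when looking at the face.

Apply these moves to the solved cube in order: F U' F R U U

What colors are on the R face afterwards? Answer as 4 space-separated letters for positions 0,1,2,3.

Answer: B R R G

Derivation:
After move 1 (F): F=GGGG U=WWOO R=WRWR D=RRYY L=OYOY
After move 2 (U'): U=WOWO F=OYGG R=GGWR B=WRBB L=BBOY
After move 3 (F): F=GOGY U=WOYB R=WGOR D=WGYY L=BROR
After move 4 (R): R=OWRG U=WOYY F=GGGY D=WBYW B=BROB
After move 5 (U): U=YWYO F=OWGY R=BRRG B=BROB L=GGOR
After move 6 (U): U=YYOW F=BRGY R=BRRG B=GGOB L=OWOR
Query: R face = BRRG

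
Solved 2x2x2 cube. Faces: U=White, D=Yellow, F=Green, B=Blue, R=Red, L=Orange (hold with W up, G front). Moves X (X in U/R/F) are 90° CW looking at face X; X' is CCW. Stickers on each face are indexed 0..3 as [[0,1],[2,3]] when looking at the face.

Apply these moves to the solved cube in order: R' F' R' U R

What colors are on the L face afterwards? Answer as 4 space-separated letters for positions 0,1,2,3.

Answer: W B O W

Derivation:
After move 1 (R'): R=RRRR U=WBWB F=GWGW D=YGYG B=YBYB
After move 2 (F'): F=WWGG U=WBRR R=GRYR D=OOYG L=OBOW
After move 3 (R'): R=RRGY U=WYRY F=WBGR D=OWYG B=GBOB
After move 4 (U): U=RWYY F=RRGR R=GBGY B=OBOB L=WBOW
After move 5 (R): R=GGYB U=RRYR F=RWGG D=OOYO B=YBWB
Query: L face = WBOW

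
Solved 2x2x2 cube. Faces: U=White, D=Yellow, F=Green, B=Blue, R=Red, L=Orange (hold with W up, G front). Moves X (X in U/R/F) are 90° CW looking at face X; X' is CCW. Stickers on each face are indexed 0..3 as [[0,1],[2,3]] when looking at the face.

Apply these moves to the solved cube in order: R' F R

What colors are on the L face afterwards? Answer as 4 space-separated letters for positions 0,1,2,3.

After move 1 (R'): R=RRRR U=WBWB F=GWGW D=YGYG B=YBYB
After move 2 (F): F=GGWW U=WBOO R=WRBR D=RRYG L=OYOG
After move 3 (R): R=BWRR U=WGOW F=GRWG D=RYYY B=OBBB
Query: L face = OYOG

Answer: O Y O G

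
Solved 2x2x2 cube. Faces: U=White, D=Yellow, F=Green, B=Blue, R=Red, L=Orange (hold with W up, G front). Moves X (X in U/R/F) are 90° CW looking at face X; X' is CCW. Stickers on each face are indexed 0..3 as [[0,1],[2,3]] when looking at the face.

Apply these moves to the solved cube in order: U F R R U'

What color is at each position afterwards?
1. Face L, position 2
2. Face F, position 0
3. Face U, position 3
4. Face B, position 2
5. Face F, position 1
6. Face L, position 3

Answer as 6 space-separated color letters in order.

Answer: O G O R Y Y

Derivation:
After move 1 (U): U=WWWW F=RRGG R=BBRR B=OOBB L=GGOO
After move 2 (F): F=GRGR U=WWOG R=WBWR D=RBYY L=GYOY
After move 3 (R): R=WWRB U=WROR F=GBGY D=RBYO B=GOWB
After move 4 (R): R=RWBW U=WBOY F=GBGO D=RWYG B=RORB
After move 5 (U'): U=BYWO F=GYGO R=GBBW B=RWRB L=ROOY
Query 1: L[2] = O
Query 2: F[0] = G
Query 3: U[3] = O
Query 4: B[2] = R
Query 5: F[1] = Y
Query 6: L[3] = Y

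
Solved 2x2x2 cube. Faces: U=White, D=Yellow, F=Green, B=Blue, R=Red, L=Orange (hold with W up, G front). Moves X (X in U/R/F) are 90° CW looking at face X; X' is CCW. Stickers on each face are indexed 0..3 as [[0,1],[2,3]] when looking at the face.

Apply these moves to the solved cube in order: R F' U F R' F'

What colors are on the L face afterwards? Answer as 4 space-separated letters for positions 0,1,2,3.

After move 1 (R): R=RRRR U=WGWG F=GYGY D=YBYB B=WBWB
After move 2 (F'): F=YYGG U=WGRR R=BRYR D=OOYB L=OGOW
After move 3 (U): U=RWRG F=BRGG R=WBYR B=OGWB L=YYOW
After move 4 (F): F=GBGR U=RWWY R=RBGR D=YWYB L=YOOO
After move 5 (R'): R=BRRG U=RWWO F=GWGY D=YBYR B=BGWB
After move 6 (F'): F=WYGG U=RWBR R=BRYG D=OOYR L=YOOW
Query: L face = YOOW

Answer: Y O O W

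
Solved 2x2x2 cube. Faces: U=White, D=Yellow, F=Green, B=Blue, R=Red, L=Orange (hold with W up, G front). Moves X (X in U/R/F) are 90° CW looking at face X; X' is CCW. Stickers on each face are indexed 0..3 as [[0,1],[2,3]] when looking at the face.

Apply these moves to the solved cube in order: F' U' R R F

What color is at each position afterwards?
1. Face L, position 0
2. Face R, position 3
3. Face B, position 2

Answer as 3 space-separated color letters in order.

After move 1 (F'): F=GGGG U=WWRR R=YRYR D=OOYY L=OWOW
After move 2 (U'): U=WRWR F=OWGG R=GGYR B=YRBB L=BBOW
After move 3 (R): R=YGRG U=WWWG F=OOGY D=OBYY B=RRRB
After move 4 (R): R=RYGG U=WOWY F=OBGY D=ORYR B=GRWB
After move 5 (F): F=GOYB U=WOWB R=WYYG D=GRYR L=BOOR
Query 1: L[0] = B
Query 2: R[3] = G
Query 3: B[2] = W

Answer: B G W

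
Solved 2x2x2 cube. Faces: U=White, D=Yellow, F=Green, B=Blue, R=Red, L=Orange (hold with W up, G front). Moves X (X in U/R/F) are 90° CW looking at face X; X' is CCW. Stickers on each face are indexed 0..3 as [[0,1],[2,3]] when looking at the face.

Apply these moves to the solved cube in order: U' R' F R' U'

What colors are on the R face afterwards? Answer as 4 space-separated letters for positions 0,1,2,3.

After move 1 (U'): U=WWWW F=OOGG R=GGRR B=RRBB L=BBOO
After move 2 (R'): R=GRGR U=WBWR F=OWGW D=YOYG B=YRYB
After move 3 (F): F=GOWW U=WBOB R=WRRR D=GGYG L=BYOO
After move 4 (R'): R=RRWR U=WYOY F=GBWB D=GOYW B=GRGB
After move 5 (U'): U=YYWO F=BYWB R=GBWR B=RRGB L=GROO
Query: R face = GBWR

Answer: G B W R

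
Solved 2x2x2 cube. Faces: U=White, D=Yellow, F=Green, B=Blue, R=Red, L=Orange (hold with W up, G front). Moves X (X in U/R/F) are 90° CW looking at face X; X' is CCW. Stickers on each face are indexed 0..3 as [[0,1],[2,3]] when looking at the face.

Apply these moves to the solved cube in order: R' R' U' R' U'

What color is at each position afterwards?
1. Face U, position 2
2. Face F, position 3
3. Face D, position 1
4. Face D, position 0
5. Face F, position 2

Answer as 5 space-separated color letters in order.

After move 1 (R'): R=RRRR U=WBWB F=GWGW D=YGYG B=YBYB
After move 2 (R'): R=RRRR U=WYWY F=GBGB D=YWYW B=GBGB
After move 3 (U'): U=YYWW F=OOGB R=GBRR B=RRGB L=GBOO
After move 4 (R'): R=BRGR U=YGWR F=OYGW D=YOYB B=WRWB
After move 5 (U'): U=GRYW F=GBGW R=OYGR B=BRWB L=WROO
Query 1: U[2] = Y
Query 2: F[3] = W
Query 3: D[1] = O
Query 4: D[0] = Y
Query 5: F[2] = G

Answer: Y W O Y G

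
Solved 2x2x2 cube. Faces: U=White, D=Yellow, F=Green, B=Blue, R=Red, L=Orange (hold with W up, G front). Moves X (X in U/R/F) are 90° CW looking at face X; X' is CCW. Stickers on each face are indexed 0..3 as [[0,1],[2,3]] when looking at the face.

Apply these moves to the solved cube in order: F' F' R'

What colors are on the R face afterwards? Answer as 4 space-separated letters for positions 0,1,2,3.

After move 1 (F'): F=GGGG U=WWRR R=YRYR D=OOYY L=OWOW
After move 2 (F'): F=GGGG U=WWYY R=OROR D=WWYY L=OROR
After move 3 (R'): R=RROO U=WBYB F=GWGY D=WGYG B=YBWB
Query: R face = RROO

Answer: R R O O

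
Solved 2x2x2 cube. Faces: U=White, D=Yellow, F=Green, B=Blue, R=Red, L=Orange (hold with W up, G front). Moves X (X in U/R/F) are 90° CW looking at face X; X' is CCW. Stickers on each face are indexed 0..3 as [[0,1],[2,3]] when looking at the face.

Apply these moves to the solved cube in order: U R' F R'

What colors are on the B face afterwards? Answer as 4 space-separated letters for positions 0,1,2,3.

After move 1 (U): U=WWWW F=RRGG R=BBRR B=OOBB L=GGOO
After move 2 (R'): R=BRBR U=WBWO F=RWGW D=YRYG B=YOYB
After move 3 (F): F=GRWW U=WBOG R=WROR D=BBYG L=GYOR
After move 4 (R'): R=RRWO U=WYOY F=GBWG D=BRYW B=GOBB
Query: B face = GOBB

Answer: G O B B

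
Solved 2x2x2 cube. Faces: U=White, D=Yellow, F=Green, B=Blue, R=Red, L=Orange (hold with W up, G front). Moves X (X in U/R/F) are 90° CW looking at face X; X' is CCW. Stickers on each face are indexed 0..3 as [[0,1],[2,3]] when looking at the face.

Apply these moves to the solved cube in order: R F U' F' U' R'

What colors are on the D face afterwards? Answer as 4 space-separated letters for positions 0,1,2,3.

After move 1 (R): R=RRRR U=WGWG F=GYGY D=YBYB B=WBWB
After move 2 (F): F=GGYY U=WGOO R=WRGR D=RRYB L=OYOB
After move 3 (U'): U=GOWO F=OYYY R=GGGR B=WRWB L=WBOB
After move 4 (F'): F=YYOY U=GOGG R=RGRR D=BBYB L=WOOW
After move 5 (U'): U=OGGG F=WOOY R=YYRR B=RGWB L=WROW
After move 6 (R'): R=YRYR U=OWGR F=WGOG D=BOYY B=BGBB
Query: D face = BOYY

Answer: B O Y Y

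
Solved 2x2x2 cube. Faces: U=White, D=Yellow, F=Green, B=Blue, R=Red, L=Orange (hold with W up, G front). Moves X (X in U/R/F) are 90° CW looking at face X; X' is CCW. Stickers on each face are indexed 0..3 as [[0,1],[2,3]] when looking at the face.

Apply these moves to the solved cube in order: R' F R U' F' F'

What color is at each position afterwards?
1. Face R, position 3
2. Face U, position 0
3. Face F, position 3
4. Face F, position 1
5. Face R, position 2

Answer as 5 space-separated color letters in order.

Answer: R G O W B

Derivation:
After move 1 (R'): R=RRRR U=WBWB F=GWGW D=YGYG B=YBYB
After move 2 (F): F=GGWW U=WBOO R=WRBR D=RRYG L=OYOG
After move 3 (R): R=BWRR U=WGOW F=GRWG D=RYYY B=OBBB
After move 4 (U'): U=GWWO F=OYWG R=GRRR B=BWBB L=OBOG
After move 5 (F'): F=YGOW U=GWGR R=YRRR D=BGYY L=OOOW
After move 6 (F'): F=GWYO U=GWYR R=GRBR D=OWYY L=OROG
Query 1: R[3] = R
Query 2: U[0] = G
Query 3: F[3] = O
Query 4: F[1] = W
Query 5: R[2] = B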